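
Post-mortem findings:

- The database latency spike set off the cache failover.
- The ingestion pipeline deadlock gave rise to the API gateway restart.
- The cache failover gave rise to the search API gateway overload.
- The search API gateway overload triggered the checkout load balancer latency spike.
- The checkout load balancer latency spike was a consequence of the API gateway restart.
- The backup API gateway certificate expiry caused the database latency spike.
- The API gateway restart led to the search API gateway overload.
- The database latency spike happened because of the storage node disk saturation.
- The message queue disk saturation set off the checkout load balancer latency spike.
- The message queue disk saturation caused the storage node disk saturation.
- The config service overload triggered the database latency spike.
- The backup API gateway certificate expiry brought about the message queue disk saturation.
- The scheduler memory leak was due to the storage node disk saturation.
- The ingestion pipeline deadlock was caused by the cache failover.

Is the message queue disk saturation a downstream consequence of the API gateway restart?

No

The API gateway restart leads to the search API gateway overload, the checkout load balancer latency spike; the message queue disk saturation is not among them.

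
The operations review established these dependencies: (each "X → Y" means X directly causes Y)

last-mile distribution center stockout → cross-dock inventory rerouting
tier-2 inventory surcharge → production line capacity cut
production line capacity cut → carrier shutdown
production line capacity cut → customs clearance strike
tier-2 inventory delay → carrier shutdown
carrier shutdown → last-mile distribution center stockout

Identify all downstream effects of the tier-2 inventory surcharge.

Direct effects: the production line capacity cut.
2 steps out: the carrier shutdown, the customs clearance strike.
3 steps out: the last-mile distribution center stockout.
4 steps out: the cross-dock inventory rerouting.
Not reachable from it: the tier-2 inventory delay.

the carrier shutdown, the cross-dock inventory rerouting, the customs clearance strike, the last-mile distribution center stockout, the production line capacity cut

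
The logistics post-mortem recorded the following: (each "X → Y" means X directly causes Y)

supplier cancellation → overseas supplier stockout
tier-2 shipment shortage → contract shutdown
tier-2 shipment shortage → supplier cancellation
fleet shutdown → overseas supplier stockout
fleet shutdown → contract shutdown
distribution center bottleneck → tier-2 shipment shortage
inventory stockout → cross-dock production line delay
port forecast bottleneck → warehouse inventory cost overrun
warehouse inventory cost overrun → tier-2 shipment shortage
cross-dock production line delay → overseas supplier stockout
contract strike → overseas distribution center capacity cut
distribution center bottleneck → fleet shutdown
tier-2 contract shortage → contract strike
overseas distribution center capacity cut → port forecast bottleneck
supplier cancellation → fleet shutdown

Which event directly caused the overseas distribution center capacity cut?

Upstream contributors include the tier-2 contract shortage, but only the contract strike feeds directly into the overseas distribution center capacity cut.

the contract strike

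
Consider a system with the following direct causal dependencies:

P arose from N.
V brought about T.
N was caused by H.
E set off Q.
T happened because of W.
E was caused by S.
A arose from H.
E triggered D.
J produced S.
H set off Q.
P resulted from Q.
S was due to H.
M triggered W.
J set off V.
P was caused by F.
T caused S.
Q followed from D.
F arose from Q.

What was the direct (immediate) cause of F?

Upstream contributors include J, H, M, V, W, T, S, E, D, but only Q feeds directly into F.

Q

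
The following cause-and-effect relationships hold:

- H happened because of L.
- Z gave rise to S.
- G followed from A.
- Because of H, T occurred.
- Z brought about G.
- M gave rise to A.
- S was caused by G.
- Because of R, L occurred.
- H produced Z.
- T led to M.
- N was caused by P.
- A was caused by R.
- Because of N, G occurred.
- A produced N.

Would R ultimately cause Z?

Yes

There is a causal chain: R → L → H → Z.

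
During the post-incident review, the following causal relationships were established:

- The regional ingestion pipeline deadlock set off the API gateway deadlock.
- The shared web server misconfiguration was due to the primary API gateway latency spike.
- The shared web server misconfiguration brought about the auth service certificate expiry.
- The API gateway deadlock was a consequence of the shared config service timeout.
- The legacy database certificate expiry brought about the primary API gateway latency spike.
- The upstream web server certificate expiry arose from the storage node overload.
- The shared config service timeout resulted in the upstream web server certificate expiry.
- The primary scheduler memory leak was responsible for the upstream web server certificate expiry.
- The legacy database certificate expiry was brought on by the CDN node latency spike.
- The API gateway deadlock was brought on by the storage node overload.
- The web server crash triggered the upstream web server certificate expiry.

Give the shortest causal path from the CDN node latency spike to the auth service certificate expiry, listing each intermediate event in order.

the CDN node latency spike → the legacy database certificate expiry
the legacy database certificate expiry → the primary API gateway latency spike
the primary API gateway latency spike → the shared web server misconfiguration
the shared web server misconfiguration → the auth service certificate expiry
Length: 4 steps.

the CDN node latency spike → the legacy database certificate expiry → the primary API gateway latency spike → the shared web server misconfiguration → the auth service certificate expiry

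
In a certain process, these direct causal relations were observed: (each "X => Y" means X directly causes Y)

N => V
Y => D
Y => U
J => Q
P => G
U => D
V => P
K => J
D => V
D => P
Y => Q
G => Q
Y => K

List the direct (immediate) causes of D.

U, Y → D with nothing further upstream stated.

U, Y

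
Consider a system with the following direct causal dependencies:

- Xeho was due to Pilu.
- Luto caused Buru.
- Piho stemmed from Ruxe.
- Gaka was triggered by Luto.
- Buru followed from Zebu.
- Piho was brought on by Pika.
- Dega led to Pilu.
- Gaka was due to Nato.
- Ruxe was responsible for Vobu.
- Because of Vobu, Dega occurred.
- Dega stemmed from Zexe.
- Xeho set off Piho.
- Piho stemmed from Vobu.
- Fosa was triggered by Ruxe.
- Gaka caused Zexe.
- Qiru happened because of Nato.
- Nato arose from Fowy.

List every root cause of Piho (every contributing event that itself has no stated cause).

Fowy, Luto, Pika, Ruxe

Tracing upstream from Piho: Piho ← Xeho ← Pilu ← Dega ← Zexe ← Gaka ← Luto.
A separate upstream branch: Piho ← Xeho ← Pilu ← Dega ← Zexe ← Gaka ← Nato ← Fowy.
A separate upstream branch: Piho ← Ruxe.
A separate upstream branch: Piho ← Pika.
Each of those chain origins has no stated cause.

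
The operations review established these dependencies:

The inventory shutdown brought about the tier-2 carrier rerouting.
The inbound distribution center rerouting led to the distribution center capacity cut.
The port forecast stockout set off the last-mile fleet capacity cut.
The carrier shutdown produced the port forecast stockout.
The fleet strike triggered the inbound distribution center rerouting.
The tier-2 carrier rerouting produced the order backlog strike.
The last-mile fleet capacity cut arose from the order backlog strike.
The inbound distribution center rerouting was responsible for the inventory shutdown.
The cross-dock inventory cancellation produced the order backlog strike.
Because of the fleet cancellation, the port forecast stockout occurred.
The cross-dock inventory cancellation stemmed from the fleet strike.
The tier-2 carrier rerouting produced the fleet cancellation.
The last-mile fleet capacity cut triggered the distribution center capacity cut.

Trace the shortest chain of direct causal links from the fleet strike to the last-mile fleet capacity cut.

the fleet strike → the cross-dock inventory cancellation
the cross-dock inventory cancellation → the order backlog strike
the order backlog strike → the last-mile fleet capacity cut
Length: 3 steps.

the fleet strike → the cross-dock inventory cancellation → the order backlog strike → the last-mile fleet capacity cut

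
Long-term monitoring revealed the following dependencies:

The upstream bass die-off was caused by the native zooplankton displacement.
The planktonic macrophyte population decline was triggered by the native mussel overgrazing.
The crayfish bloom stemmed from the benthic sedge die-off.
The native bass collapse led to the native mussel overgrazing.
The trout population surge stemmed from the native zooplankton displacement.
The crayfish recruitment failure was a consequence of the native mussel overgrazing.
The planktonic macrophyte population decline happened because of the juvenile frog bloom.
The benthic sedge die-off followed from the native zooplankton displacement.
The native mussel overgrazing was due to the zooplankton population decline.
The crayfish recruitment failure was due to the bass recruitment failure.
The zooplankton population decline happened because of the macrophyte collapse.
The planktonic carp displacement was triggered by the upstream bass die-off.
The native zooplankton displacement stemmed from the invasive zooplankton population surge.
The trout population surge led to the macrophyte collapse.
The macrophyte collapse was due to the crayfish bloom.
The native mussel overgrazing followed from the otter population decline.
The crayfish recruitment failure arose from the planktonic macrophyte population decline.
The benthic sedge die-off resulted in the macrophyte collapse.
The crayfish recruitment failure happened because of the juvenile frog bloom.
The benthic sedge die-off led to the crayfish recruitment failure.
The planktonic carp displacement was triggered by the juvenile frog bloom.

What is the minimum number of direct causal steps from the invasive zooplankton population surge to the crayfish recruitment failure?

Shortest chain: the invasive zooplankton population surge → the native zooplankton displacement → the benthic sedge die-off → the crayfish recruitment failure.

3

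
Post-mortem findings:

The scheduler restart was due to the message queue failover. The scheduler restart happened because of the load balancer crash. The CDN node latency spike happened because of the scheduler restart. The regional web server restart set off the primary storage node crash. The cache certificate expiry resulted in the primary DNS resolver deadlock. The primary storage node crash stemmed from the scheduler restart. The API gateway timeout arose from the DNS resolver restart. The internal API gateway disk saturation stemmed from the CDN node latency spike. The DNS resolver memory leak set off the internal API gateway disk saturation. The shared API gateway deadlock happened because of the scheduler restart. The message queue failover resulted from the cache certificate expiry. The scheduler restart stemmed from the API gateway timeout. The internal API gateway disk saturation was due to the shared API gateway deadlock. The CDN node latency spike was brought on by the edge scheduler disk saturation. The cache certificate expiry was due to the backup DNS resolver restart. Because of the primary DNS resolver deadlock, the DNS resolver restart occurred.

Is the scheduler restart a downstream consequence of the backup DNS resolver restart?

There is a causal chain: the backup DNS resolver restart → the cache certificate expiry → the message queue failover → the scheduler restart.

Yes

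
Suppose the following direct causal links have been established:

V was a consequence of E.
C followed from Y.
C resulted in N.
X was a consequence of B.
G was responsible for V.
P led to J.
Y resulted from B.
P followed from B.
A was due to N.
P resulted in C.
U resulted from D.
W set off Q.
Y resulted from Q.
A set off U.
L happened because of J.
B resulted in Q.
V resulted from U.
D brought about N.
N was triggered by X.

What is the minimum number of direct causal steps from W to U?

Shortest chain: W → Q → Y → C → N → A → U.

6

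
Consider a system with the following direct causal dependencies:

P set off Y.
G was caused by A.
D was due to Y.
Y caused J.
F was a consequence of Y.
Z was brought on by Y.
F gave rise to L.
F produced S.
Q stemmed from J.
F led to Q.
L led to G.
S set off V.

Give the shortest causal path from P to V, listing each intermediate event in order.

P → Y
Y → F
F → S
S → V
Length: 4 steps.

P → Y → F → S → V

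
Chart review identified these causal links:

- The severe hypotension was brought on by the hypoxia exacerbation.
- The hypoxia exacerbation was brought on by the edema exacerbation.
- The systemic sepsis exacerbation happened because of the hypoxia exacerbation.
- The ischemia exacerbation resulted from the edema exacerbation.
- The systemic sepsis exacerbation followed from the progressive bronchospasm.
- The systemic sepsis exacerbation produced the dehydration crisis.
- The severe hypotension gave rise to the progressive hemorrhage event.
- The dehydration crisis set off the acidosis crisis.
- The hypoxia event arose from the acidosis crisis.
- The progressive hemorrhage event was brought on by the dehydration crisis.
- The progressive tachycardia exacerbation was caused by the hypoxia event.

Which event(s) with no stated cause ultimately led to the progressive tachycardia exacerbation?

the edema exacerbation, the progressive bronchospasm

Tracing upstream from the progressive tachycardia exacerbation: the progressive tachycardia exacerbation ← the hypoxia event ← the acidosis crisis ← the dehydration crisis ← the systemic sepsis exacerbation ← the hypoxia exacerbation ← the edema exacerbation.
A separate upstream branch: the progressive tachycardia exacerbation ← the hypoxia event ← the acidosis crisis ← the dehydration crisis ← the systemic sepsis exacerbation ← the progressive bronchospasm.
Each of those chain origins has no stated cause.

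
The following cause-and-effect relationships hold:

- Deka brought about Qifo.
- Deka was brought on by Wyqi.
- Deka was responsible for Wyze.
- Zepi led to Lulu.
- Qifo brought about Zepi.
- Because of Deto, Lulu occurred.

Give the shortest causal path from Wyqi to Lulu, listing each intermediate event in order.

Wyqi → Deka → Qifo → Zepi → Lulu

Wyqi → Deka
Deka → Qifo
Qifo → Zepi
Zepi → Lulu
Length: 4 steps.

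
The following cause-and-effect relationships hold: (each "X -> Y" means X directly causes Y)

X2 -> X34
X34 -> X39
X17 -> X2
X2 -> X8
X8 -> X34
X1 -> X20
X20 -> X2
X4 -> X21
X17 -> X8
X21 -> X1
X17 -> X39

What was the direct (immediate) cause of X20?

Upstream contributors include X4, X21, but only X1 feeds directly into X20.

X1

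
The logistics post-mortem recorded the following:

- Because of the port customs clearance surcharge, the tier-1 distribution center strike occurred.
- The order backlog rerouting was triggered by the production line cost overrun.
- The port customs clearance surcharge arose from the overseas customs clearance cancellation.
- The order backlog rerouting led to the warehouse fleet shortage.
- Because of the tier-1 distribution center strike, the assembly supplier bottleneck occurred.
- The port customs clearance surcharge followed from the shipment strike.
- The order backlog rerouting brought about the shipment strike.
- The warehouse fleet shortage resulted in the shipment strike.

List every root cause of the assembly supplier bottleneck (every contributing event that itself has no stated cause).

Tracing upstream from the assembly supplier bottleneck: the assembly supplier bottleneck ← the tier-1 distribution center strike ← the port customs clearance surcharge ← the shipment strike ← the order backlog rerouting ← the production line cost overrun.
A separate upstream branch: the assembly supplier bottleneck ← the tier-1 distribution center strike ← the port customs clearance surcharge ← the overseas customs clearance cancellation.
Each of those chain origins has no stated cause.

the overseas customs clearance cancellation, the production line cost overrun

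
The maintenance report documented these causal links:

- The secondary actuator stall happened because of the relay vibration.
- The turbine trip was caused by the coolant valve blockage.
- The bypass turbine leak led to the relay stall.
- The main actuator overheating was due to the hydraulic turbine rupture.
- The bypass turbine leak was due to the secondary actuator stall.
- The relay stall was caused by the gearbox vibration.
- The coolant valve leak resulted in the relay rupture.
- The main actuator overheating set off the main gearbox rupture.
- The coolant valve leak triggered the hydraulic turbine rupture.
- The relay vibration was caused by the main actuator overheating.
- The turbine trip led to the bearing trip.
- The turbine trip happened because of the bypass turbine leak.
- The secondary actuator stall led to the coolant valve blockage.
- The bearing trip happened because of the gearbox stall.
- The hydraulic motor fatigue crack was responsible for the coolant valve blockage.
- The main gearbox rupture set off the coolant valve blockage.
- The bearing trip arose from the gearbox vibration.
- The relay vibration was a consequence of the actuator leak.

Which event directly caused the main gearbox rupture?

Upstream contributors include the coolant valve leak, the hydraulic turbine rupture, but only the main actuator overheating feeds directly into the main gearbox rupture.

the main actuator overheating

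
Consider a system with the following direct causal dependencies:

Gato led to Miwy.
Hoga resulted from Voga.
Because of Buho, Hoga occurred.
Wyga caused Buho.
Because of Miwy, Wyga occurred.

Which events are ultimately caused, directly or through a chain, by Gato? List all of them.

Buho, Hoga, Miwy, Wyga

Direct effects: Miwy.
2 steps out: Wyga.
3 steps out: Buho.
4 steps out: Hoga.
Not reachable from it: Voga.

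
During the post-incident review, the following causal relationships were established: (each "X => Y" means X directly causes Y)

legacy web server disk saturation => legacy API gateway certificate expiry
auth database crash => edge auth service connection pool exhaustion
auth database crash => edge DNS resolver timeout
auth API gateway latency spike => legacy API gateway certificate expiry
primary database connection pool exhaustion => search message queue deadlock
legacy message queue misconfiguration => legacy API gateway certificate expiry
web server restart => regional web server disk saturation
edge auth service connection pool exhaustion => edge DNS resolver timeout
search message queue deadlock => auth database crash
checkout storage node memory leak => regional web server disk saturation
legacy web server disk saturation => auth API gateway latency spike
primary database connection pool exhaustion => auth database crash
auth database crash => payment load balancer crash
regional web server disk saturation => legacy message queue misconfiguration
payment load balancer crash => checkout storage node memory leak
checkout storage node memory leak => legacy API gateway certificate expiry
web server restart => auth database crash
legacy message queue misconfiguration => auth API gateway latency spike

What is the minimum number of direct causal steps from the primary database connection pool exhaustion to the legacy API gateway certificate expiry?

4

Shortest chain: the primary database connection pool exhaustion → the auth database crash → the payment load balancer crash → the checkout storage node memory leak → the legacy API gateway certificate expiry.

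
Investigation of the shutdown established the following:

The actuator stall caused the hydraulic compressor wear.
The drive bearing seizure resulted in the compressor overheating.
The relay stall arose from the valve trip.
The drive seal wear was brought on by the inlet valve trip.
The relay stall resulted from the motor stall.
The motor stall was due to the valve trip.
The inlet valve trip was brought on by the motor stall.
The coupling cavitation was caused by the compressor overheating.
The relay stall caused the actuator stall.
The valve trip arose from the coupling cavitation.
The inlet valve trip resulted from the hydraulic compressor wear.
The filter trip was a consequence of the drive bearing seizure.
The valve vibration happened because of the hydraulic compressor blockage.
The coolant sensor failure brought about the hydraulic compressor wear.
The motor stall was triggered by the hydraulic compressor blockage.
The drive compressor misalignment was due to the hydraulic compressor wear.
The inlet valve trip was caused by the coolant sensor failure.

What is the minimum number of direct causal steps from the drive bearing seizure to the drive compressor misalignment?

Shortest chain: the drive bearing seizure → the compressor overheating → the coupling cavitation → the valve trip → the relay stall → the actuator stall → the hydraulic compressor wear → the drive compressor misalignment.

7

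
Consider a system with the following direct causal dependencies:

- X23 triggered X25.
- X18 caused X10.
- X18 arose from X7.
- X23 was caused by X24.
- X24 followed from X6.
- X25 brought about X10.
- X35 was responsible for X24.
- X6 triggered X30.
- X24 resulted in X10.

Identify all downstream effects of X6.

Direct effects: X24, X30.
2 steps out: X23, X10.
3 steps out: X25.
Not reachable from it: X7, X35, X18.

X10, X23, X24, X25, X30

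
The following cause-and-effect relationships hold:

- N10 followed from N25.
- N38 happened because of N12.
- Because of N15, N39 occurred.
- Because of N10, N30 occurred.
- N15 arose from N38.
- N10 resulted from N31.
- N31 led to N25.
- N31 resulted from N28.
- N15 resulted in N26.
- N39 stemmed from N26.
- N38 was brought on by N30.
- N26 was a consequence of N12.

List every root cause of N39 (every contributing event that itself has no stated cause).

Tracing upstream from N39: N39 ← N15 ← N38 ← N30 ← N10 ← N31 ← N28.
A separate upstream branch: N39 ← N26 ← N12.
Each of those chain origins has no stated cause.

N12, N28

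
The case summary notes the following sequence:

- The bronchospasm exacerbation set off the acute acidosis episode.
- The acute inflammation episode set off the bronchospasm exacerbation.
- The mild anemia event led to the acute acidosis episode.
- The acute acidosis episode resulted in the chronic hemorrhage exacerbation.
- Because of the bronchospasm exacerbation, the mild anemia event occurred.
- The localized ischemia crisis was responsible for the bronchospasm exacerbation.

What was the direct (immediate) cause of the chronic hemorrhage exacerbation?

the acute acidosis episode

Upstream contributors include the acute inflammation episode, the bronchospasm exacerbation, the mild anemia event, the localized ischemia crisis, but only the acute acidosis episode feeds directly into the chronic hemorrhage exacerbation.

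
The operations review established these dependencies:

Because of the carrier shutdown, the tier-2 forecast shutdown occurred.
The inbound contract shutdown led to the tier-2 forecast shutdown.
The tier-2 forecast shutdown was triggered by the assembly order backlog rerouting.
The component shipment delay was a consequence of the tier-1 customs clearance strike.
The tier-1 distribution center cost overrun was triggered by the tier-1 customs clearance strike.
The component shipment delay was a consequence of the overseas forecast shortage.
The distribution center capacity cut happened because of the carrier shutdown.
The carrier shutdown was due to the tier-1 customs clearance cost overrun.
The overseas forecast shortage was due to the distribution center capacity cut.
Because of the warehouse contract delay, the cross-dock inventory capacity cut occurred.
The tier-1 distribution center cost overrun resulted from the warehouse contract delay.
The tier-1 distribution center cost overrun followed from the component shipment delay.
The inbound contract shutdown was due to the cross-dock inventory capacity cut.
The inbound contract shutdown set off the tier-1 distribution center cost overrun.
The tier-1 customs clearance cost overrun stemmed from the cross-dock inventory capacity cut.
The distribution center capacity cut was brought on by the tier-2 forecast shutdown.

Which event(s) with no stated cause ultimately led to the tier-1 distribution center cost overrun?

the assembly order backlog rerouting, the tier-1 customs clearance strike, the warehouse contract delay

Tracing upstream from the tier-1 distribution center cost overrun: the tier-1 distribution center cost overrun ← the warehouse contract delay.
A separate upstream branch: the tier-1 distribution center cost overrun ← the component shipment delay ← the overseas forecast shortage ← the distribution center capacity cut ← the tier-2 forecast shutdown ← the assembly order backlog rerouting.
A separate upstream branch: the tier-1 distribution center cost overrun ← the tier-1 customs clearance strike.
Each of those chain origins has no stated cause.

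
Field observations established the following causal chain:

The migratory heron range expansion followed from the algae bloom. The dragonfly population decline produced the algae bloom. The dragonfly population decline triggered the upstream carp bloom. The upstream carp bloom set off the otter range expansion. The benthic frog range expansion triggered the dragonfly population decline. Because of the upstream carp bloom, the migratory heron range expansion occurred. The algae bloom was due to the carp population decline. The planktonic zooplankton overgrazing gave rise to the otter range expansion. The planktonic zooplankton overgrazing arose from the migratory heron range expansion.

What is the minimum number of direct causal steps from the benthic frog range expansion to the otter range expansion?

Shortest chain: the benthic frog range expansion → the dragonfly population decline → the upstream carp bloom → the otter range expansion.

3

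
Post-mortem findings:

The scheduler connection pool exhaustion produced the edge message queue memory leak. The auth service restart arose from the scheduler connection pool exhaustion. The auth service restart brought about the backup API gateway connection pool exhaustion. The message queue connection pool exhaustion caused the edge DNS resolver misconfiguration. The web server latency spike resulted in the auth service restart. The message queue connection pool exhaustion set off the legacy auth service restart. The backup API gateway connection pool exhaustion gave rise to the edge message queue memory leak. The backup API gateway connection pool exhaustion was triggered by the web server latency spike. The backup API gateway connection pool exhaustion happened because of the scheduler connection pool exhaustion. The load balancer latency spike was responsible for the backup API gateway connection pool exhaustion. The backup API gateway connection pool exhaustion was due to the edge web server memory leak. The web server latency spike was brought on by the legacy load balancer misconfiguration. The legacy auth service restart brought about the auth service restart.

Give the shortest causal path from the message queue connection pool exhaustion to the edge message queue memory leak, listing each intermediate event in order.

the message queue connection pool exhaustion → the legacy auth service restart
the legacy auth service restart → the auth service restart
the auth service restart → the backup API gateway connection pool exhaustion
the backup API gateway connection pool exhaustion → the edge message queue memory leak
Length: 4 steps.

the message queue connection pool exhaustion → the legacy auth service restart → the auth service restart → the backup API gateway connection pool exhaustion → the edge message queue memory leak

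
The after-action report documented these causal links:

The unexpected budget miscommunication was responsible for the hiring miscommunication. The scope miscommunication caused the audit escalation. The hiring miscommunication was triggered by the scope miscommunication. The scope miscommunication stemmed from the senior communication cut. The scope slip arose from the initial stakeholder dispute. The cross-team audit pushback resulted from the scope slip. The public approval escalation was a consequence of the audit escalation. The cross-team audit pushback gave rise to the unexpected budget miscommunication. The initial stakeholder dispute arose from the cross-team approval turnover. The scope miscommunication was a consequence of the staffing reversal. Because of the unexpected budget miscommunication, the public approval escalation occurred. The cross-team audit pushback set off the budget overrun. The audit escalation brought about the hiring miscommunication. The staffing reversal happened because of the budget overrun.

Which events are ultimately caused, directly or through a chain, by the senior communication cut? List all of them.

Direct effects: the scope miscommunication.
2 steps out: the audit escalation, the hiring miscommunication.
3 steps out: the public approval escalation.
Not reachable from it: the cross-team approval turnover, the initial stakeholder dispute, the scope slip, the cross-team audit pushback, the budget overrun, the staffing reversal, the unexpected budget miscommunication.

the audit escalation, the hiring miscommunication, the public approval escalation, the scope miscommunication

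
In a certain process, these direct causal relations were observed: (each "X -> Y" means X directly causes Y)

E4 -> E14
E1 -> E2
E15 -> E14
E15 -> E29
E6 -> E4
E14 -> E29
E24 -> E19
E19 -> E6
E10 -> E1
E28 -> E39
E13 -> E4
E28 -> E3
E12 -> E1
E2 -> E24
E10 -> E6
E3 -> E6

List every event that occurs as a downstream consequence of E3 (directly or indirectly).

E14, E29, E4, E6

Direct effects: E6.
2 steps out: E4.
3 steps out: E14.
4 steps out: E29.
Not reachable from it: E12, E28, E39, E10, E1, E2, E24, E15, E19, E13.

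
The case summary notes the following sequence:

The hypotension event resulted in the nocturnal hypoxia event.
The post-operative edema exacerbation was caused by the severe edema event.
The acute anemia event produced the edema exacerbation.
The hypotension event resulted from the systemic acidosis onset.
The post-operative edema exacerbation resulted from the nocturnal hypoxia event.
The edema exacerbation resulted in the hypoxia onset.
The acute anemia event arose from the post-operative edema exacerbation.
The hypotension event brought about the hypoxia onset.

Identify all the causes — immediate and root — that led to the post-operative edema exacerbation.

the hypotension event, the nocturnal hypoxia event, the severe edema event, the systemic acidosis onset

Immediate causes of the post-operative edema exacerbation: the nocturnal hypoxia event, the severe edema event.
Further upstream: the systemic acidosis onset, the hypotension event.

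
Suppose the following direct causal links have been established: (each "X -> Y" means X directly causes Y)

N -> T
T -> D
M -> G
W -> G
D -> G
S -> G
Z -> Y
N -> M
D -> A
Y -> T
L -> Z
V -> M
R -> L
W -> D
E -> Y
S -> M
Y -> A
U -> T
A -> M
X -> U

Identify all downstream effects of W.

Direct effects: D, G.
2 steps out: A.
3 steps out: M.
Not reachable from it: E, N, X, R, L, Z, Y, V, U, T, S.

A, D, G, M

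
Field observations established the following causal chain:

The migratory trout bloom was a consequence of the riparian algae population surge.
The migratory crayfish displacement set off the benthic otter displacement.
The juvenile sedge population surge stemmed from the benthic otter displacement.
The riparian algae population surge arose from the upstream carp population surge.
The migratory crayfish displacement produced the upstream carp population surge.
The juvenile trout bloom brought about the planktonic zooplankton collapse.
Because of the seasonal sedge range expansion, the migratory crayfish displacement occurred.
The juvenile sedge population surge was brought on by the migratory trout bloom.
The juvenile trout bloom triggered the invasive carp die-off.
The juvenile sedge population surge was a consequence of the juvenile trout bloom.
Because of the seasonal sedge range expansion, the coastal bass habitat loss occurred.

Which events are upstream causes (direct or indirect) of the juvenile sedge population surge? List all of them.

the benthic otter displacement, the juvenile trout bloom, the migratory crayfish displacement, the migratory trout bloom, the riparian algae population surge, the seasonal sedge range expansion, the upstream carp population surge

Immediate causes of the juvenile sedge population surge: the juvenile trout bloom, the migratory trout bloom, the benthic otter displacement.
Further upstream: the seasonal sedge range expansion, the migratory crayfish displacement, the upstream carp population surge, the riparian algae population surge.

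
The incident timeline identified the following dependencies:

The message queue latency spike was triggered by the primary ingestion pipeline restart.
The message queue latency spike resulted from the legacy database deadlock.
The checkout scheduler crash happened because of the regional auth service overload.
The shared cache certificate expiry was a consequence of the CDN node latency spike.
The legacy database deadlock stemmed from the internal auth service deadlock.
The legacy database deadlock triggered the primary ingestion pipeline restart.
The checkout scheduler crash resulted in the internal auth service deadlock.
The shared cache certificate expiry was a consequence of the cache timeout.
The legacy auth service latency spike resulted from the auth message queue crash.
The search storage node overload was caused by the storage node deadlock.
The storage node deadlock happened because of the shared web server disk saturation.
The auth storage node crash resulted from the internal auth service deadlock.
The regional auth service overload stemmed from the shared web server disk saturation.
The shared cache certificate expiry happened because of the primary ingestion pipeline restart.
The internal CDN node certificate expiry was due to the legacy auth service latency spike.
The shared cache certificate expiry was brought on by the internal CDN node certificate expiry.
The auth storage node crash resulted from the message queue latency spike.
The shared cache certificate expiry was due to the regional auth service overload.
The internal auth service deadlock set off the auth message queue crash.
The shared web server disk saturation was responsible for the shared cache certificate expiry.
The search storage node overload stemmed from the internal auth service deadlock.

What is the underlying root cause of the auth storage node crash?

Tracing upstream from the auth storage node crash: the auth storage node crash ← the internal auth service deadlock ← the checkout scheduler crash ← the regional auth service overload ← the shared web server disk saturation.
The shared web server disk saturation has no stated cause, so it is the root.

the shared web server disk saturation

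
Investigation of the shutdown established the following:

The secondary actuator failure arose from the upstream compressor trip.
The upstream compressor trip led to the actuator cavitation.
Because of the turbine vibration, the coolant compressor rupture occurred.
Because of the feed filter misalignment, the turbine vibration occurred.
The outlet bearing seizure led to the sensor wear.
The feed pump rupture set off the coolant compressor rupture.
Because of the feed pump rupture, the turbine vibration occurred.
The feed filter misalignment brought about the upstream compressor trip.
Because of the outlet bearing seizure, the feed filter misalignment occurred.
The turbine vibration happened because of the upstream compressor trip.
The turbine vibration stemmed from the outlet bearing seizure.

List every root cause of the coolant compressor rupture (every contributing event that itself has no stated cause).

Tracing upstream from the coolant compressor rupture: the coolant compressor rupture ← the turbine vibration ← the outlet bearing seizure.
A separate upstream branch: the coolant compressor rupture ← the feed pump rupture.
Each of those chain origins has no stated cause.

the feed pump rupture, the outlet bearing seizure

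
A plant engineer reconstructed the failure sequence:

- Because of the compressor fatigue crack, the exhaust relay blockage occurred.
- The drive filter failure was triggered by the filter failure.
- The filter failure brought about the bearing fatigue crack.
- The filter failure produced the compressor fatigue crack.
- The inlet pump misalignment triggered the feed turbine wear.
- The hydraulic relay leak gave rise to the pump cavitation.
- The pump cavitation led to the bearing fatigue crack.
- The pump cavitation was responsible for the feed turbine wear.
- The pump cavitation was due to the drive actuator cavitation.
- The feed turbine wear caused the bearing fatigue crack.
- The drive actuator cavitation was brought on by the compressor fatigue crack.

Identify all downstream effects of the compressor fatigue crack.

Direct effects: the drive actuator cavitation, the exhaust relay blockage.
2 steps out: the pump cavitation.
3 steps out: the feed turbine wear, the bearing fatigue crack.
Not reachable from it: the hydraulic relay leak, the filter failure, the drive filter failure, the inlet pump misalignment.

the bearing fatigue crack, the drive actuator cavitation, the exhaust relay blockage, the feed turbine wear, the pump cavitation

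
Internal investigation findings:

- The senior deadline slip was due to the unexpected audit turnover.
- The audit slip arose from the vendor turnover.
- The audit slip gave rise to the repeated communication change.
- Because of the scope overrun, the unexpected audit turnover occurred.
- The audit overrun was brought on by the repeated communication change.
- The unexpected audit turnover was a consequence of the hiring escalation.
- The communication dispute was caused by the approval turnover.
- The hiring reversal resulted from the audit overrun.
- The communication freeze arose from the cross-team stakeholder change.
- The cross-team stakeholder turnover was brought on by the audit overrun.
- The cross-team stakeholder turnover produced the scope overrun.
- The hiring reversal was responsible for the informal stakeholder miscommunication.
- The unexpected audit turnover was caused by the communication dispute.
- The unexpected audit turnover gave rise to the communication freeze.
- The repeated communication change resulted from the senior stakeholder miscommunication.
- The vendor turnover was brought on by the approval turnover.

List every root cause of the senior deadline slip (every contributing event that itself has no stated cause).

the approval turnover, the hiring escalation, the senior stakeholder miscommunication

Tracing upstream from the senior deadline slip: the senior deadline slip ← the unexpected audit turnover ← the hiring escalation.
A separate upstream branch: the senior deadline slip ← the unexpected audit turnover ← the communication dispute ← the approval turnover.
A separate upstream branch: the senior deadline slip ← the unexpected audit turnover ← the scope overrun ← the cross-team stakeholder turnover ← the audit overrun ← the repeated communication change ← the senior stakeholder miscommunication.
Each of those chain origins has no stated cause.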